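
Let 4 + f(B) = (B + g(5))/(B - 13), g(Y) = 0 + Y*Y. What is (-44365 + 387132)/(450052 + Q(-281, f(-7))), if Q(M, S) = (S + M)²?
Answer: 34276700/53179081 ≈ 0.64455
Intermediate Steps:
g(Y) = Y² (g(Y) = 0 + Y² = Y²)
f(B) = -4 + (25 + B)/(-13 + B) (f(B) = -4 + (B + 5²)/(B - 13) = -4 + (B + 25)/(-13 + B) = -4 + (25 + B)/(-13 + B))
Q(M, S) = (M + S)²
(-44365 + 387132)/(450052 + Q(-281, f(-7))) = (-44365 + 387132)/(450052 + (-281 + (77 - 3*(-7))/(-13 - 7))²) = 342767/(450052 + (-281 + (77 + 21)/(-20))²) = 342767/(450052 + (-281 - 1/20*98)²) = 342767/(450052 + (-281 - 49/10)²) = 342767/(450052 + (-2859/10)²) = 342767/(450052 + 8173881/100) = 342767/(53179081/100) = 342767*(100/53179081) = 34276700/53179081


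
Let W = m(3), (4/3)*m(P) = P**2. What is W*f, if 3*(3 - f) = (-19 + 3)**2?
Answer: -2223/4 ≈ -555.75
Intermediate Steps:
m(P) = 3*P**2/4
W = 27/4 (W = (3/4)*3**2 = (3/4)*9 = 27/4 ≈ 6.7500)
f = -247/3 (f = 3 - (-19 + 3)**2/3 = 3 - 1/3*(-16)**2 = 3 - 1/3*256 = 3 - 256/3 = -247/3 ≈ -82.333)
W*f = (27/4)*(-247/3) = -2223/4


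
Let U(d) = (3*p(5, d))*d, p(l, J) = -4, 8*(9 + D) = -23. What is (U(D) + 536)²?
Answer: 1841449/4 ≈ 4.6036e+5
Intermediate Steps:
D = -95/8 (D = -9 + (⅛)*(-23) = -9 - 23/8 = -95/8 ≈ -11.875)
U(d) = -12*d (U(d) = (3*(-4))*d = -12*d)
(U(D) + 536)² = (-12*(-95/8) + 536)² = (285/2 + 536)² = (1357/2)² = 1841449/4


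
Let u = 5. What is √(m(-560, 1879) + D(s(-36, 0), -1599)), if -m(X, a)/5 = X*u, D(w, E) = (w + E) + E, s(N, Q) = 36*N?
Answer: 7*√194 ≈ 97.499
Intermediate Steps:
D(w, E) = w + 2*E (D(w, E) = (E + w) + E = w + 2*E)
m(X, a) = -25*X (m(X, a) = -5*X*5 = -25*X)
√(m(-560, 1879) + D(s(-36, 0), -1599)) = √(-25*(-560) + (36*(-36) + 2*(-1599))) = √(14000 + (-1296 - 3198)) = √(14000 - 4494) = √9506 = 7*√194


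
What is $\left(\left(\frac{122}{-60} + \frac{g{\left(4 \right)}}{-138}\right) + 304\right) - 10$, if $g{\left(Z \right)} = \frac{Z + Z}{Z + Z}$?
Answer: $\frac{100726}{345} \approx 291.96$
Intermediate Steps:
$g{\left(Z \right)} = 1$ ($g{\left(Z \right)} = \frac{2 Z}{2 Z} = 2 Z \frac{1}{2 Z} = 1$)
$\left(\left(\frac{122}{-60} + \frac{g{\left(4 \right)}}{-138}\right) + 304\right) - 10 = \left(\left(\frac{122}{-60} + 1 \frac{1}{-138}\right) + 304\right) - 10 = \left(\left(122 \left(- \frac{1}{60}\right) + 1 \left(- \frac{1}{138}\right)\right) + 304\right) - 10 = \left(\left(- \frac{61}{30} - \frac{1}{138}\right) + 304\right) - 10 = \left(- \frac{704}{345} + 304\right) - 10 = \frac{104176}{345} - 10 = \frac{100726}{345}$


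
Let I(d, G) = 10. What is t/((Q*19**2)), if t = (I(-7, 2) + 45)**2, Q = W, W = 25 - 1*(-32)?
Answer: 3025/20577 ≈ 0.14701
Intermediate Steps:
W = 57 (W = 25 + 32 = 57)
Q = 57
t = 3025 (t = (10 + 45)**2 = 55**2 = 3025)
t/((Q*19**2)) = 3025/((57*19**2)) = 3025/((57*361)) = 3025/20577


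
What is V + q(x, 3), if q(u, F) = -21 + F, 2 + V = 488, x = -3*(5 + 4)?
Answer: 468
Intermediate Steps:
x = -27 (x = -3*9 = -27)
V = 486 (V = -2 + 488 = 486)
V + q(x, 3) = 486 + (-21 + 3) = 486 - 18 = 468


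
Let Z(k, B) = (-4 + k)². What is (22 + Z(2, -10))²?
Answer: 676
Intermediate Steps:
(22 + Z(2, -10))² = (22 + (-4 + 2)²)² = (22 + (-2)²)² = (22 + 4)² = 26² = 676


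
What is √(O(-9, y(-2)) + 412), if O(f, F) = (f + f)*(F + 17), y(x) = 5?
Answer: 4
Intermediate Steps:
O(f, F) = 2*f*(17 + F) (O(f, F) = (2*f)*(17 + F) = 2*f*(17 + F))
√(O(-9, y(-2)) + 412) = √(2*(-9)*(17 + 5) + 412) = √(2*(-9)*22 + 412) = √(-396 + 412) = √16 = 4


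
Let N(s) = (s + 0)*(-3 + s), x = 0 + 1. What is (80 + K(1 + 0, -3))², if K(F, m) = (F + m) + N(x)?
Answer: 5776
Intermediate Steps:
x = 1
N(s) = s*(-3 + s)
K(F, m) = -2 + F + m (K(F, m) = (F + m) + 1*(-3 + 1) = (F + m) + 1*(-2) = (F + m) - 2 = -2 + F + m)
(80 + K(1 + 0, -3))² = (80 + (-2 + (1 + 0) - 3))² = (80 + (-2 + 1 - 3))² = (80 - 4)² = 76² = 5776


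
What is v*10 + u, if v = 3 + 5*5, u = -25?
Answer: 255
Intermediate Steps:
v = 28 (v = 3 + 25 = 28)
v*10 + u = 28*10 - 25 = 280 - 25 = 255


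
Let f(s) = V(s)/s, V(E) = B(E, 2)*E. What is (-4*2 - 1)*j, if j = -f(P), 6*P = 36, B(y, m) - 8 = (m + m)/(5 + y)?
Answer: 828/11 ≈ 75.273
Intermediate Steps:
B(y, m) = 8 + 2*m/(5 + y) (B(y, m) = 8 + (m + m)/(5 + y) = 8 + (2*m)/(5 + y) = 8 + 2*m/(5 + y))
P = 6 (P = (1/6)*36 = 6)
V(E) = 2*E*(22 + 4*E)/(5 + E) (V(E) = (2*(20 + 2 + 4*E)/(5 + E))*E = (2*(22 + 4*E)/(5 + E))*E = 2*E*(22 + 4*E)/(5 + E))
f(s) = 4*(11 + 2*s)/(5 + s) (f(s) = (4*s*(11 + 2*s)/(5 + s))/s = 4*(11 + 2*s)/(5 + s))
j = -92/11 (j = -4*(11 + 2*6)/(5 + 6) = -4*(11 + 12)/11 = -4*23/11 = -1*92/11 = -92/11 ≈ -8.3636)
(-4*2 - 1)*j = (-4*2 - 1)*(-92/11) = (-8 - 1)*(-92/11) = -9*(-92/11) = 828/11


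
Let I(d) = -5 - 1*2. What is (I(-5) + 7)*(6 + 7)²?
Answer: 0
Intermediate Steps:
I(d) = -7 (I(d) = -5 - 2 = -7)
(I(-5) + 7)*(6 + 7)² = (-7 + 7)*(6 + 7)² = 0*13² = 0*169 = 0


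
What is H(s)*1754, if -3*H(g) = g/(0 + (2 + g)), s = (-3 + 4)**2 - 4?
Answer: -1754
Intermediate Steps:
s = -3 (s = 1**2 - 4 = 1 - 4 = -3)
H(g) = -g/(3*(2 + g)) (H(g) = -g/(3*(0 + (2 + g))) = -g/(3*(2 + g)))
H(s)*1754 = -1*(-3)/(6 + 3*(-3))*1754 = -1*(-3)/(6 - 9)*1754 = -1*(-3)/(-3)*1754 = -1*(-3)*(-1/3)*1754 = -1*1754 = -1754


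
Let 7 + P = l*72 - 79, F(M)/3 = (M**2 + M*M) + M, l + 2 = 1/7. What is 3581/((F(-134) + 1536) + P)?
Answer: 25067/760552 ≈ 0.032959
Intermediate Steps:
l = -13/7 (l = -2 + 1/7 = -13/7 ≈ -1.8571)
F(M) = 3*M + 6*M**2 (F(M) = 3*((M**2 + M*M) + M) = 3*((M**2 + M**2) + M) = 3*(2*M**2 + M) = 3*(M + 2*M**2) = 3*M + 6*M**2)
P = -1538/7 (P = -7 + (-13/7*72 - 79) = -7 + (-936/7 - 79) = -7 - 1489/7 = -1538/7 ≈ -219.71)
3581/((F(-134) + 1536) + P) = 3581/((3*(-134)*(1 + 2*(-134)) + 1536) - 1538/7) = 3581/((3*(-134)*(1 - 268) + 1536) - 1538/7) = 3581/((3*(-134)*(-267) + 1536) - 1538/7) = 3581/((107334 + 1536) - 1538/7) = 3581/(108870 - 1538/7) = 3581/(760552/7) = 3581*(7/760552) = 25067/760552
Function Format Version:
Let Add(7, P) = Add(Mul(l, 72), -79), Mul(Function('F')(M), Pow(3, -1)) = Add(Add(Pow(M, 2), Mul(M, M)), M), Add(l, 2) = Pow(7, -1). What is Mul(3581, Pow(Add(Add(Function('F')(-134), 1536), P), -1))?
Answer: Rational(25067, 760552) ≈ 0.032959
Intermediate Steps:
l = Rational(-13, 7) (l = Add(-2, Pow(7, -1)) = Add(-2, Rational(1, 7)) = Rational(-13, 7) ≈ -1.8571)
Function('F')(M) = Add(Mul(3, M), Mul(6, Pow(M, 2))) (Function('F')(M) = Mul(3, Add(Add(Pow(M, 2), Mul(M, M)), M)) = Mul(3, Add(Add(Pow(M, 2), Pow(M, 2)), M)) = Mul(3, Add(Mul(2, Pow(M, 2)), M)) = Mul(3, Add(M, Mul(2, Pow(M, 2)))) = Add(Mul(3, M), Mul(6, Pow(M, 2))))
P = Rational(-1538, 7) (P = Add(-7, Add(Mul(Rational(-13, 7), 72), -79)) = Add(-7, Add(Rational(-936, 7), -79)) = Add(-7, Rational(-1489, 7)) = Rational(-1538, 7) ≈ -219.71)
Mul(3581, Pow(Add(Add(Function('F')(-134), 1536), P), -1)) = Mul(3581, Pow(Add(Add(Mul(3, -134, Add(1, Mul(2, -134))), 1536), Rational(-1538, 7)), -1)) = Mul(3581, Pow(Add(Add(Mul(3, -134, Add(1, -268)), 1536), Rational(-1538, 7)), -1)) = Mul(3581, Pow(Add(Add(Mul(3, -134, -267), 1536), Rational(-1538, 7)), -1)) = Mul(3581, Pow(Add(Add(107334, 1536), Rational(-1538, 7)), -1)) = Mul(3581, Pow(Add(108870, Rational(-1538, 7)), -1)) = Mul(3581, Pow(Rational(760552, 7), -1)) = Mul(3581, Rational(7, 760552)) = Rational(25067, 760552)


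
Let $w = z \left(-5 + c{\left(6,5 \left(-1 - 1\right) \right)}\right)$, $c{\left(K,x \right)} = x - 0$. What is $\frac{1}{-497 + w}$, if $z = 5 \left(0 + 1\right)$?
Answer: $- \frac{1}{572} \approx -0.0017483$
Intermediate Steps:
$c{\left(K,x \right)} = x$ ($c{\left(K,x \right)} = x + 0 = x$)
$z = 5$ ($z = 5 \cdot 1 = 5$)
$w = -75$ ($w = 5 \left(-5 + 5 \left(-1 - 1\right)\right) = 5 \left(-5 + 5 \left(-2\right)\right) = 5 \left(-5 - 10\right) = 5 \left(-15\right) = -75$)
$\frac{1}{-497 + w} = \frac{1}{-497 - 75} = \frac{1}{-572} = - \frac{1}{572}$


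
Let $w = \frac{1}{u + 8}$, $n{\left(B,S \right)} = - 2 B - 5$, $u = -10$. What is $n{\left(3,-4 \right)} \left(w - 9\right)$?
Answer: $\frac{209}{2} \approx 104.5$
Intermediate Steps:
$n{\left(B,S \right)} = -5 - 2 B$
$w = - \frac{1}{2}$ ($w = \frac{1}{-10 + 8} = \frac{1}{-2} = - \frac{1}{2} \approx -0.5$)
$n{\left(3,-4 \right)} \left(w - 9\right) = \left(-5 - 6\right) \left(- \frac{1}{2} - 9\right) = \left(-5 - 6\right) \left(- \frac{19}{2}\right) = \left(-11\right) \left(- \frac{19}{2}\right) = \frac{209}{2}$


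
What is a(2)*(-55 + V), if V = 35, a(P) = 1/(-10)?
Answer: 2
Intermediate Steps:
a(P) = -1/10
a(2)*(-55 + V) = -(-55 + 35)/10 = -1/10*(-20) = 2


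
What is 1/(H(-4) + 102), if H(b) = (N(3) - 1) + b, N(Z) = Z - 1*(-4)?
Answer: 1/104 ≈ 0.0096154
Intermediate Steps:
N(Z) = 4 + Z (N(Z) = Z + 4 = 4 + Z)
H(b) = 6 + b (H(b) = ((4 + 3) - 1) + b = (7 - 1) + b = 6 + b)
1/(H(-4) + 102) = 1/((6 - 4) + 102) = 1/(2 + 102) = 1/104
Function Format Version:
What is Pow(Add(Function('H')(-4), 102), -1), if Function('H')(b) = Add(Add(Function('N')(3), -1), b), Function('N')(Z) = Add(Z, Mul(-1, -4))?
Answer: Rational(1, 104) ≈ 0.0096154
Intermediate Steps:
Function('N')(Z) = Add(4, Z) (Function('N')(Z) = Add(Z, 4) = Add(4, Z))
Function('H')(b) = Add(6, b) (Function('H')(b) = Add(Add(Add(4, 3), -1), b) = Add(Add(7, -1), b) = Add(6, b))
Pow(Add(Function('H')(-4), 102), -1) = Pow(Add(Add(6, -4), 102), -1) = Pow(Add(2, 102), -1) = Pow(104, -1) = Rational(1, 104)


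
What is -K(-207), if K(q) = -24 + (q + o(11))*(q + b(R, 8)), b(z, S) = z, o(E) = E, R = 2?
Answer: -40156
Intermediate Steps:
K(q) = -24 + (2 + q)*(11 + q) (K(q) = -24 + (q + 11)*(q + 2) = -24 + (11 + q)*(2 + q) = -24 + (2 + q)*(11 + q))
-K(-207) = -(-2 + (-207)**2 + 13*(-207)) = -(-2 + 42849 - 2691) = -1*40156 = -40156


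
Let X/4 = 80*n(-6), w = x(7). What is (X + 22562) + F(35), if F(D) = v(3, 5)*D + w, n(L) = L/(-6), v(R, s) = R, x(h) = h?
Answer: 22994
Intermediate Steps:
w = 7
n(L) = -L/6 (n(L) = L*(-⅙) = -L/6)
X = 320 (X = 4*(80*(-⅙*(-6))) = 4*(80*1) = 4*80 = 320)
F(D) = 7 + 3*D (F(D) = 3*D + 7 = 7 + 3*D)
(X + 22562) + F(35) = (320 + 22562) + (7 + 3*35) = 22882 + (7 + 105) = 22882 + 112 = 22994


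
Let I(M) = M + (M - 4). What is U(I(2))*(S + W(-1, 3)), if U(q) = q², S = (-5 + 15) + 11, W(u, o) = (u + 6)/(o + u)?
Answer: 0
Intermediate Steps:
W(u, o) = (6 + u)/(o + u)
I(M) = -4 + 2*M (I(M) = M + (-4 + M) = -4 + 2*M)
S = 21 (S = 10 + 11 = 21)
U(I(2))*(S + W(-1, 3)) = (-4 + 2*2)²*(21 + (6 - 1)/(3 - 1)) = (-4 + 4)²*(21 + 5/2) = 0²*(21 + (½)*5) = 0*(21 + 5/2) = 0*(47/2) = 0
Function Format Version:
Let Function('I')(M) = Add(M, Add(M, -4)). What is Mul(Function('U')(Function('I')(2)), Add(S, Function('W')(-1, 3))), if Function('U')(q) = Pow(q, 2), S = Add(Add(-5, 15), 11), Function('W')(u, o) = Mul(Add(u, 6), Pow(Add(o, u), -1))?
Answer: 0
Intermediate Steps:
Function('W')(u, o) = Mul(Pow(Add(o, u), -1), Add(6, u)) (Function('W')(u, o) = Mul(Add(6, u), Pow(Add(o, u), -1)) = Mul(Pow(Add(o, u), -1), Add(6, u)))
Function('I')(M) = Add(-4, Mul(2, M)) (Function('I')(M) = Add(M, Add(-4, M)) = Add(-4, Mul(2, M)))
S = 21 (S = Add(10, 11) = 21)
Mul(Function('U')(Function('I')(2)), Add(S, Function('W')(-1, 3))) = Mul(Pow(Add(-4, Mul(2, 2)), 2), Add(21, Mul(Pow(Add(3, -1), -1), Add(6, -1)))) = Mul(Pow(Add(-4, 4), 2), Add(21, Mul(Pow(2, -1), 5))) = Mul(Pow(0, 2), Add(21, Mul(Rational(1, 2), 5))) = Mul(0, Add(21, Rational(5, 2))) = Mul(0, Rational(47, 2)) = 0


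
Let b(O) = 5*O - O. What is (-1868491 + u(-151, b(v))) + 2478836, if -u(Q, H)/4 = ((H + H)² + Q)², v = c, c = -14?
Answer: -613735451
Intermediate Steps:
v = -14
b(O) = 4*O
u(Q, H) = -4*(Q + 4*H²)² (u(Q, H) = -4*((H + H)² + Q)² = -4*((2*H)² + Q)² = -4*(4*H² + Q)² = -4*(Q + 4*H²)²)
(-1868491 + u(-151, b(v))) + 2478836 = (-1868491 - 4*(-151 + 4*(4*(-14))²)²) + 2478836 = (-1868491 - 4*(-151 + 4*(-56)²)²) + 2478836 = (-1868491 - 4*(-151 + 4*3136)²) + 2478836 = (-1868491 - 4*(-151 + 12544)²) + 2478836 = (-1868491 - 4*12393²) + 2478836 = (-1868491 - 4*153586449) + 2478836 = (-1868491 - 614345796) + 2478836 = -616214287 + 2478836 = -613735451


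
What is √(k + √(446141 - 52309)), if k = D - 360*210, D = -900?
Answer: √(-76500 + 2*√98458) ≈ 275.45*I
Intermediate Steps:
k = -76500 (k = -900 - 360*210 = -900 - 75600 = -76500)
√(k + √(446141 - 52309)) = √(-76500 + √(446141 - 52309)) = √(-76500 + √393832) = √(-76500 + 2*√98458)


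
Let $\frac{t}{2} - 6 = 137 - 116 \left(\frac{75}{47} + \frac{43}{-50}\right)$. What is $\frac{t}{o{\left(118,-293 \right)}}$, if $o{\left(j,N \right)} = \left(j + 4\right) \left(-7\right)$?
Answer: $- \frac{67743}{501725} \approx -0.13502$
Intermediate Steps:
$o{\left(j,N \right)} = -28 - 7 j$ ($o{\left(j,N \right)} = \left(4 + j\right) \left(-7\right) = -28 - 7 j$)
$t = \frac{135486}{1175}$ ($t = 12 + 2 \left(137 - 116 \left(\frac{75}{47} + \frac{43}{-50}\right)\right) = 12 + 2 \left(137 - 116 \left(75 \cdot \frac{1}{47} + 43 \left(- \frac{1}{50}\right)\right)\right) = 12 + 2 \left(137 - 116 \left(\frac{75}{47} - \frac{43}{50}\right)\right) = 12 + 2 \left(137 - \frac{100282}{1175}\right) = 12 + 2 \cdot \frac{60693}{1175} = 12 + \frac{121386}{1175} = \frac{135486}{1175} \approx 115.31$)
$\frac{t}{o{\left(118,-293 \right)}} = \frac{135486}{1175 \left(-28 - 826\right)} = \frac{135486}{1175 \left(-854\right)} = \frac{135486}{1175} \left(- \frac{1}{854}\right) = - \frac{67743}{501725}$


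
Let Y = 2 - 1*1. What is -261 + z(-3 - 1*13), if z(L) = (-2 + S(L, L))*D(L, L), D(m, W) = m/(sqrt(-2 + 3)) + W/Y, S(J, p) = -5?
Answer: -37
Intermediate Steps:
Y = 1 (Y = 2 - 1 = 1)
D(m, W) = W + m (D(m, W) = m/(sqrt(-2 + 3)) + W/1 = m/(sqrt(1)) + W*1 = m/1 + W = m*1 + W = m + W = W + m)
z(L) = -14*L (z(L) = (-2 - 5)*(L + L) = -14*L)
-261 + z(-3 - 1*13) = -261 - 14*(-3 - 1*13) = -261 - 14*(-3 - 13) = -261 - 14*(-16) = -261 + 224 = -37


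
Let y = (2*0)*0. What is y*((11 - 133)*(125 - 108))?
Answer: 0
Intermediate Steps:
y = 0 (y = 0*0 = 0)
y*((11 - 133)*(125 - 108)) = 0*((11 - 133)*(125 - 108)) = 0*(-122*17) = 0*(-2074) = 0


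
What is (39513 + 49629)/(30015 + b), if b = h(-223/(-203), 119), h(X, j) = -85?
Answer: 44571/14965 ≈ 2.9783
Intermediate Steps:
b = -85
(39513 + 49629)/(30015 + b) = (39513 + 49629)/(30015 - 85) = 89142/29930 = 89142*(1/29930) = 44571/14965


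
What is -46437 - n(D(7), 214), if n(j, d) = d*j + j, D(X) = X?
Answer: -47942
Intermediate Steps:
n(j, d) = j + d*j
-46437 - n(D(7), 214) = -46437 - 7*(1 + 214) = -46437 - 7*215 = -46437 - 1*1505 = -46437 - 1505 = -47942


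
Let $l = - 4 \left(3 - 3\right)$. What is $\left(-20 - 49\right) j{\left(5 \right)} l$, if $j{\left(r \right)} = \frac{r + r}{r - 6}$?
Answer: $0$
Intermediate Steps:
$l = 0$ ($l = \left(-4\right) 0 = 0$)
$j{\left(r \right)} = \frac{2 r}{-6 + r}$
$\left(-20 - 49\right) j{\left(5 \right)} l = \left(-20 - 49\right) 2 \cdot 5 \frac{1}{-6 + 5} \cdot 0 = - 69 \cdot 2 \cdot 5 \frac{1}{-1} \cdot 0 = - 69 \cdot 2 \cdot 5 \left(-1\right) 0 = \left(-69\right) \left(-10\right) 0 = 690 \cdot 0 = 0$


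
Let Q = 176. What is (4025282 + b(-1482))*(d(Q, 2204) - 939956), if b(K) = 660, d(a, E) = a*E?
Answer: -2222529332984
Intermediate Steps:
d(a, E) = E*a
(4025282 + b(-1482))*(d(Q, 2204) - 939956) = (4025282 + 660)*(2204*176 - 939956) = 4025942*(387904 - 939956) = 4025942*(-552052) = -2222529332984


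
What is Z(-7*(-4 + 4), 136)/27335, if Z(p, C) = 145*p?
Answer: 0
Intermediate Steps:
Z(-7*(-4 + 4), 136)/27335 = (145*(-7*(-4 + 4)))/27335 = (145*(-7*0))*(1/27335) = (145*0)*(1/27335) = 0*(1/27335) = 0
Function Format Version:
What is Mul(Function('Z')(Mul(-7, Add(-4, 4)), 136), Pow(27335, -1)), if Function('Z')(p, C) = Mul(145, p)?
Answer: 0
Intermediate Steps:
Mul(Function('Z')(Mul(-7, Add(-4, 4)), 136), Pow(27335, -1)) = Mul(Mul(145, Mul(-7, Add(-4, 4))), Pow(27335, -1)) = Mul(Mul(145, Mul(-7, 0)), Rational(1, 27335)) = Mul(Mul(145, 0), Rational(1, 27335)) = Mul(0, Rational(1, 27335)) = 0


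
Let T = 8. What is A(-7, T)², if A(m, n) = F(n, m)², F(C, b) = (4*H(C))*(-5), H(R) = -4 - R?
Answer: 3317760000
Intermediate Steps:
F(C, b) = 80 + 20*C (F(C, b) = (4*(-4 - C))*(-5) = (-16 - 4*C)*(-5) = 80 + 20*C)
A(m, n) = (80 + 20*n)²
A(-7, T)² = (400*(4 + 8)²)² = (400*12²)² = (400*144)² = 57600² = 3317760000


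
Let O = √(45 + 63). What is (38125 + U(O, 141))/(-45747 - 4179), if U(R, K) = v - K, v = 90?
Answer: -19037/24963 ≈ -0.76261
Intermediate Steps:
O = 6*√3 (O = √108 = 6*√3 ≈ 10.392)
U(R, K) = 90 - K
(38125 + U(O, 141))/(-45747 - 4179) = (38125 + (90 - 1*141))/(-45747 - 4179) = (38125 + (90 - 141))/(-49926) = (38125 - 51)*(-1/49926) = 38074*(-1/49926) = -19037/24963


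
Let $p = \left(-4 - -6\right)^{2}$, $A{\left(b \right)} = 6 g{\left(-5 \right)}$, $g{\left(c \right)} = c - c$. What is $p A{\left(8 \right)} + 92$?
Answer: $92$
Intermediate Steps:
$g{\left(c \right)} = 0$
$A{\left(b \right)} = 0$ ($A{\left(b \right)} = 6 \cdot 0 = 0$)
$p = 4$ ($p = \left(-4 + 6\right)^{2} = 2^{2} = 4$)
$p A{\left(8 \right)} + 92 = 4 \cdot 0 + 92 = 0 + 92 = 92$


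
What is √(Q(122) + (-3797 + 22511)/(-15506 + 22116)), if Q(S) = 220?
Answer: √2433990385/3305 ≈ 14.928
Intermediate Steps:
√(Q(122) + (-3797 + 22511)/(-15506 + 22116)) = √(220 + (-3797 + 22511)/(-15506 + 22116)) = √(220 + 18714/6610) = √(220 + 18714*(1/6610)) = √(220 + 9357/3305) = √(736457/3305) = √2433990385/3305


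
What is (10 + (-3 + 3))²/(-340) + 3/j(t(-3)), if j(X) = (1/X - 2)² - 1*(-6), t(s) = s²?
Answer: 256/13175 ≈ 0.019431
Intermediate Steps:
j(X) = 6 + (-2 + 1/X)² (j(X) = (1/X - 2)² + 6 = (-2 + 1/X)² + 6 = 6 + (-2 + 1/X)²)
(10 + (-3 + 3))²/(-340) + 3/j(t(-3)) = (10 + (-3 + 3))²/(-340) + 3/(10 + ((-3)²)⁻² - 4/((-3)²)) = (10 + 0)²*(-1/340) + 3/(10 + 9⁻² - 4/9) = 10²*(-1/340) + 3/(10 + 1/81 - 4*⅑) = 100*(-1/340) + 3/(10 + 1/81 - 4/9) = -5/17 + 3/(775/81) = -5/17 + 3*(81/775) = -5/17 + 243/775 = 256/13175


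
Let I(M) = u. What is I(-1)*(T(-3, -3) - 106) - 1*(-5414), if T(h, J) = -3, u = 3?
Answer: 5087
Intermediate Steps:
I(M) = 3
I(-1)*(T(-3, -3) - 106) - 1*(-5414) = 3*(-3 - 106) - 1*(-5414) = 3*(-109) + 5414 = -327 + 5414 = 5087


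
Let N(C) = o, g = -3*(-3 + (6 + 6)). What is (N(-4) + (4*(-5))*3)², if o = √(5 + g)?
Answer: (60 - I*√22)² ≈ 3578.0 - 562.85*I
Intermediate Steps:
g = -27 (g = -3*(-3 + 12) = -3*9 = -27)
o = I*√22 (o = √(5 - 27) = √(-22) = I*√22 ≈ 4.6904*I)
N(C) = I*√22
(N(-4) + (4*(-5))*3)² = (I*√22 + (4*(-5))*3)² = (I*√22 - 20*3)² = (I*√22 - 60)² = (-60 + I*√22)²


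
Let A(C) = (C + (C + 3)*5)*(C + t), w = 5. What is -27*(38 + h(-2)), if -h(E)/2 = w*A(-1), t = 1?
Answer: -1026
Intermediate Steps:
A(C) = (1 + C)*(15 + 6*C) (A(C) = (C + (C + 3)*5)*(C + 1) = (C + (3 + C)*5)*(1 + C) = (C + (15 + 5*C))*(1 + C) = (15 + 6*C)*(1 + C) = (1 + C)*(15 + 6*C))
h(E) = 0 (h(E) = -10*(15 + 6*(-1)² + 21*(-1)) = -10*(15 + 6*1 - 21) = -10*(15 + 6 - 21) = -10*0 = -2*0 = 0)
-27*(38 + h(-2)) = -27*(38 + 0) = -27*38 = -1026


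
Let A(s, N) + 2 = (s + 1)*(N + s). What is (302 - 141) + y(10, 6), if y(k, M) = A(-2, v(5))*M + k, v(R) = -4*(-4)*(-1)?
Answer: 267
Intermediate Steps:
v(R) = -16 (v(R) = 16*(-1) = -16)
A(s, N) = -2 + (1 + s)*(N + s) (A(s, N) = -2 + (s + 1)*(N + s) = -2 + (1 + s)*(N + s))
y(k, M) = k + 16*M (y(k, M) = (-2 - 16 - 2 + (-2)**2 - 16*(-2))*M + k = (-2 - 16 - 2 + 4 + 32)*M + k = 16*M + k = k + 16*M)
(302 - 141) + y(10, 6) = (302 - 141) + (10 + 16*6) = 161 + (10 + 96) = 161 + 106 = 267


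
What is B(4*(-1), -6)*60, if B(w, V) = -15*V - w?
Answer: 5640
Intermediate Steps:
B(w, V) = -w - 15*V
B(4*(-1), -6)*60 = (-4*(-1) - 15*(-6))*60 = (-1*(-4) + 90)*60 = (4 + 90)*60 = 94*60 = 5640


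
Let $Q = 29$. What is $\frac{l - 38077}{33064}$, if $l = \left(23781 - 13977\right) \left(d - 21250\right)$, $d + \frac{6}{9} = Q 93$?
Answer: $- \frac{181938225}{33064} \approx -5502.6$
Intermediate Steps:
$d = \frac{8089}{3}$ ($d = - \frac{2}{3} + 29 \cdot 93 = - \frac{2}{3} + 2697 = \frac{8089}{3} \approx 2696.3$)
$l = -181900148$ ($l = \left(23781 - 13977\right) \left(\frac{8089}{3} - 21250\right) = 9804 \left(- \frac{55661}{3}\right) = -181900148$)
$\frac{l - 38077}{33064} = \frac{-181900148 - 38077}{33064} = \left(-181900148 - 38077\right) \frac{1}{33064} = \left(-181938225\right) \frac{1}{33064} = - \frac{181938225}{33064}$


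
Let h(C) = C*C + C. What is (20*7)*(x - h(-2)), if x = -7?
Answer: -1260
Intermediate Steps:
h(C) = C + C**2 (h(C) = C**2 + C = C + C**2)
(20*7)*(x - h(-2)) = (20*7)*(-7 - (-2)*(1 - 2)) = 140*(-7 - (-2)*(-1)) = 140*(-7 - 1*2) = 140*(-7 - 2) = 140*(-9) = -1260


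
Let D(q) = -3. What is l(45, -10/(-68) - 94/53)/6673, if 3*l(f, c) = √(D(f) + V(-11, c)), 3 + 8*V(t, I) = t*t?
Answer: √47/40038 ≈ 0.00017123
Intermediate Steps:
V(t, I) = -3/8 + t²/8 (V(t, I) = -3/8 + (t*t)/8 = -3/8 + t²/8)
l(f, c) = √47/6 (l(f, c) = √(-3 + (-3/8 + (⅛)*(-11)²))/3 = √(-3 + (-3/8 + (⅛)*121))/3 = √(-3 + (-3/8 + 121/8))/3 = √(-3 + 59/4)/3 = √(47/4)/3 = (√47/2)/3 = √47/6)
l(45, -10/(-68) - 94/53)/6673 = (√47/6)/6673 = (√47/6)*(1/6673) = √47/40038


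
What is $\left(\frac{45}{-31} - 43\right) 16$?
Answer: $- \frac{22048}{31} \approx -711.23$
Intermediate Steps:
$\left(\frac{45}{-31} - 43\right) 16 = \left(45 \left(- \frac{1}{31}\right) - 43\right) 16 = \left(- \frac{45}{31} - 43\right) 16 = \left(- \frac{1378}{31}\right) 16 = - \frac{22048}{31}$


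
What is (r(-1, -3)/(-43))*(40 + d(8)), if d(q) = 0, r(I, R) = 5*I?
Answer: 200/43 ≈ 4.6512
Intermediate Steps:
(r(-1, -3)/(-43))*(40 + d(8)) = ((5*(-1))/(-43))*(40 + 0) = -5*(-1/43)*40 = (5/43)*40 = 200/43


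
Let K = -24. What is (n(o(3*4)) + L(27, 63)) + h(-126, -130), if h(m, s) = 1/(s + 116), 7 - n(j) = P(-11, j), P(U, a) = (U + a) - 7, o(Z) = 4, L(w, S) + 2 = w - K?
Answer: 979/14 ≈ 69.929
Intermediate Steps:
L(w, S) = 22 + w (L(w, S) = -2 + (w - 1*(-24)) = -2 + (w + 24) = -2 + (24 + w) = 22 + w)
P(U, a) = -7 + U + a
n(j) = 25 - j (n(j) = 7 - (-7 - 11 + j) = 7 - (-18 + j) = 7 + (18 - j) = 25 - j)
h(m, s) = 1/(116 + s)
(n(o(3*4)) + L(27, 63)) + h(-126, -130) = ((25 - 1*4) + (22 + 27)) + 1/(116 - 130) = ((25 - 4) + 49) + 1/(-14) = (21 + 49) - 1/14 = 70 - 1/14 = 979/14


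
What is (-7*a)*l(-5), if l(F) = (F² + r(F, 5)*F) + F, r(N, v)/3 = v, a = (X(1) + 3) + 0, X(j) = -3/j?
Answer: 0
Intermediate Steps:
a = 0 (a = (-3/1 + 3) + 0 = (-3*1 + 3) + 0 = (-3 + 3) + 0 = 0 + 0 = 0)
r(N, v) = 3*v
l(F) = F² + 16*F (l(F) = (F² + (3*5)*F) + F = (F² + 15*F) + F = F² + 16*F)
(-7*a)*l(-5) = (-7*0)*(-5*(16 - 5)) = 0*(-5*11) = 0*(-55) = 0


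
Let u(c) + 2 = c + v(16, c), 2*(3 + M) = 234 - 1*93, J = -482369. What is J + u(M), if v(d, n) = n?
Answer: -482236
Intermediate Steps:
M = 135/2 (M = -3 + (234 - 1*93)/2 = -3 + (234 - 93)/2 = -3 + (½)*141 = -3 + 141/2 = 135/2 ≈ 67.500)
u(c) = -2 + 2*c (u(c) = -2 + (c + c) = -2 + 2*c)
J + u(M) = -482369 + (-2 + 2*(135/2)) = -482369 + (-2 + 135) = -482369 + 133 = -482236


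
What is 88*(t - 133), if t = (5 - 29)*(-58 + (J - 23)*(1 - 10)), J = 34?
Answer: 319880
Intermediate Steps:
t = 3768 (t = (5 - 29)*(-58 + (34 - 23)*(1 - 10)) = -24*(-58 + 11*(-9)) = -24*(-58 - 99) = -24*(-157) = 3768)
88*(t - 133) = 88*(3768 - 133) = 88*3635 = 319880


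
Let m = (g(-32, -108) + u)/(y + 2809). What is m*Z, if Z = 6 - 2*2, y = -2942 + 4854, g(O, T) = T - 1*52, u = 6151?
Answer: 11982/4721 ≈ 2.5380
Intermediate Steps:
g(O, T) = -52 + T (g(O, T) = T - 52 = -52 + T)
y = 1912
Z = 2 (Z = 6 - 4 = 2)
m = 5991/4721 (m = ((-52 - 108) + 6151)/(1912 + 2809) = (-160 + 6151)/4721 = 5991*(1/4721) = 5991/4721 ≈ 1.2690)
m*Z = (5991/4721)*2 = 11982/4721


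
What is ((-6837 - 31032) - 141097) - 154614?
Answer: -333580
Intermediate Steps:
((-6837 - 31032) - 141097) - 154614 = (-37869 - 141097) - 154614 = -178966 - 154614 = -333580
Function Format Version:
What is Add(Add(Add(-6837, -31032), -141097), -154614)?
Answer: -333580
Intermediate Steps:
Add(Add(Add(-6837, -31032), -141097), -154614) = Add(Add(-37869, -141097), -154614) = Add(-178966, -154614) = -333580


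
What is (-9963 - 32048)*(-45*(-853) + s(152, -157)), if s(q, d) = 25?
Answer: -1613642510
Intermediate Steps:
(-9963 - 32048)*(-45*(-853) + s(152, -157)) = (-9963 - 32048)*(-45*(-853) + 25) = -42011*(38385 + 25) = -42011*38410 = -1613642510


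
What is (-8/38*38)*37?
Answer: -296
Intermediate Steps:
(-8/38*38)*37 = (-8*1/38*38)*37 = -4/19*38*37 = -8*37 = -296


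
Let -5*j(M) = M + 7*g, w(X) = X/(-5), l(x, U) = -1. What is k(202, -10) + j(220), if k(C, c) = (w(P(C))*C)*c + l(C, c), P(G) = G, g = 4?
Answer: 407787/5 ≈ 81557.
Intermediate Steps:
w(X) = -X/5 (w(X) = X*(-⅕) = -X/5)
k(C, c) = -1 - c*C²/5 (k(C, c) = ((-C/5)*C)*c - 1 = (-C²/5)*c - 1 = -c*C²/5 - 1 = -1 - c*C²/5)
j(M) = -28/5 - M/5 (j(M) = -(M + 7*4)/5 = -(M + 28)/5 = -(28 + M)/5 = -28/5 - M/5)
k(202, -10) + j(220) = (-1 - ⅕*(-10)*202²) + (-28/5 - ⅕*220) = (-1 - ⅕*(-10)*40804) + (-28/5 - 44) = (-1 + 81608) - 248/5 = 81607 - 248/5 = 407787/5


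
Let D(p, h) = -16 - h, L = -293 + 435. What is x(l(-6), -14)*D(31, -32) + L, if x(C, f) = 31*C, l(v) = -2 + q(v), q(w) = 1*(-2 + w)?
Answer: -4818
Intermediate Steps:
q(w) = -2 + w
L = 142
l(v) = -4 + v (l(v) = -2 + (-2 + v) = -4 + v)
x(l(-6), -14)*D(31, -32) + L = (31*(-4 - 6))*(-16 - 1*(-32)) + 142 = (31*(-10))*(-16 + 32) + 142 = -310*16 + 142 = -4960 + 142 = -4818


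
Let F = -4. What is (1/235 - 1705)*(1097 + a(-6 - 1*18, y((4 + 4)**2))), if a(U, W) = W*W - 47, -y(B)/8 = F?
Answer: -830997876/235 ≈ -3.5362e+6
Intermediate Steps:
y(B) = 32 (y(B) = -8*(-4) = 32)
a(U, W) = -47 + W**2 (a(U, W) = W**2 - 47 = -47 + W**2)
(1/235 - 1705)*(1097 + a(-6 - 1*18, y((4 + 4)**2))) = (1/235 - 1705)*(1097 + (-47 + 32**2)) = (1/235 - 1705)*(1097 + (-47 + 1024)) = -400674*(1097 + 977)/235 = -400674/235*2074 = -830997876/235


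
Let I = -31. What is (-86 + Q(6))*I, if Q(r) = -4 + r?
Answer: 2604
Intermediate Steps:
(-86 + Q(6))*I = (-86 + (-4 + 6))*(-31) = (-86 + 2)*(-31) = -84*(-31) = 2604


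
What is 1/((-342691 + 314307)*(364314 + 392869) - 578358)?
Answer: -1/21492460630 ≈ -4.6528e-11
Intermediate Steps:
1/((-342691 + 314307)*(364314 + 392869) - 578358) = 1/(-28384*757183 - 578358) = 1/(-21491882272 - 578358) = 1/(-21492460630) = -1/21492460630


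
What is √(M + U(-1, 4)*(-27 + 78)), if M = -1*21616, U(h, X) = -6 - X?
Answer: I*√22126 ≈ 148.75*I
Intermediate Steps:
M = -21616
√(M + U(-1, 4)*(-27 + 78)) = √(-21616 + (-6 - 1*4)*(-27 + 78)) = √(-21616 + (-6 - 4)*51) = √(-21616 - 10*51) = √(-21616 - 510) = √(-22126) = I*√22126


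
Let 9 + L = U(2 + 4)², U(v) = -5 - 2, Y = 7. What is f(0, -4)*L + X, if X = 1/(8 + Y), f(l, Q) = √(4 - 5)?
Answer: 1/15 + 40*I ≈ 0.066667 + 40.0*I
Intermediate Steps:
f(l, Q) = I (f(l, Q) = √(-1) = I)
U(v) = -7
L = 40 (L = -9 + (-7)² = -9 + 49 = 40)
X = 1/15 (X = 1/(8 + 7) = 1/15 ≈ 0.066667)
f(0, -4)*L + X = I*40 + 1/15 = 40*I + 1/15 = 1/15 + 40*I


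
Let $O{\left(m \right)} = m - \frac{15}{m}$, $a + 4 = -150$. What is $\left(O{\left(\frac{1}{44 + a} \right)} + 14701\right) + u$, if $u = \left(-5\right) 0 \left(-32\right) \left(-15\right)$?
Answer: $\frac{1798609}{110} \approx 16351.0$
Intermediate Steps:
$a = -154$ ($a = -4 - 150 = -154$)
$u = 0$ ($u = 0 \left(-32\right) \left(-15\right) = 0 \left(-15\right) = 0$)
$\left(O{\left(\frac{1}{44 + a} \right)} + 14701\right) + u = \left(\left(\frac{1}{44 - 154} - \frac{15}{\frac{1}{44 - 154}}\right) + 14701\right) + 0 = \left(\left(\frac{1}{-110} - \frac{15}{\frac{1}{-110}}\right) + 14701\right) + 0 = \left(\left(- \frac{1}{110} - \frac{15}{- \frac{1}{110}}\right) + 14701\right) + 0 = \left(\left(- \frac{1}{110} - -1650\right) + 14701\right) + 0 = \left(\left(- \frac{1}{110} + 1650\right) + 14701\right) + 0 = \left(\frac{181499}{110} + 14701\right) + 0 = \frac{1798609}{110} + 0 = \frac{1798609}{110}$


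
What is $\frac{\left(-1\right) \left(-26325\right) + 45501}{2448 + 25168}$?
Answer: $\frac{35913}{13808} \approx 2.6009$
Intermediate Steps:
$\frac{\left(-1\right) \left(-26325\right) + 45501}{2448 + 25168} = \frac{26325 + 45501}{27616} = 71826 \cdot \frac{1}{27616} = \frac{35913}{13808}$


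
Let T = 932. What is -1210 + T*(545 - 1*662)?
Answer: -110254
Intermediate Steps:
-1210 + T*(545 - 1*662) = -1210 + 932*(545 - 1*662) = -1210 + 932*(545 - 662) = -1210 + 932*(-117) = -1210 - 109044 = -110254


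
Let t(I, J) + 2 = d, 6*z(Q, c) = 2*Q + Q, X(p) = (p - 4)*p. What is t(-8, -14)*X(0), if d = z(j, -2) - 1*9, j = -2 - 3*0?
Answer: 0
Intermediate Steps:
X(p) = p*(-4 + p) (X(p) = (-4 + p)*p = p*(-4 + p))
j = -2 (j = -2 + 0 = -2)
z(Q, c) = Q/2 (z(Q, c) = (2*Q + Q)/6 = (3*Q)/6 = Q/2)
d = -10 (d = (1/2)*(-2) - 1*9 = -1 - 9 = -10)
t(I, J) = -12 (t(I, J) = -2 - 10 = -12)
t(-8, -14)*X(0) = -0*(-4 + 0) = -0*(-4) = -12*0 = 0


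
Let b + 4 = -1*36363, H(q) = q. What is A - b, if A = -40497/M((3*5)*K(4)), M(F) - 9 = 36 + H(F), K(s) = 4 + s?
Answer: 1986686/55 ≈ 36122.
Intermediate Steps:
M(F) = 45 + F (M(F) = 9 + (36 + F) = 45 + F)
b = -36367 (b = -4 - 1*36363 = -4 - 36363 = -36367)
A = -13499/55 (A = -40497/(45 + (3*5)*(4 + 4)) = -40497/(45 + 15*8) = -40497/(45 + 120) = -40497/165 = -40497*1/165 = -13499/55 ≈ -245.44)
A - b = -13499/55 - 1*(-36367) = -13499/55 + 36367 = 1986686/55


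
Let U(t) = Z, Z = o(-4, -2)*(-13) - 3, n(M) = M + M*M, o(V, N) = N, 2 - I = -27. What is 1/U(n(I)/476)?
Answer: 1/23 ≈ 0.043478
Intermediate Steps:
I = 29 (I = 2 - 1*(-27) = 2 + 27 = 29)
n(M) = M + M**2
Z = 23 (Z = -2*(-13) - 3 = 26 - 3 = 23)
U(t) = 23
1/U(n(I)/476) = 1/23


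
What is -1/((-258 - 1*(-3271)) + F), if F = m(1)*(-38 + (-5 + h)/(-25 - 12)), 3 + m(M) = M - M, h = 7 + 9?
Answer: -37/115732 ≈ -0.00031970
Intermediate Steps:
h = 16
m(M) = -3 (m(M) = -3 + (M - M) = -3 + 0 = -3)
F = 4251/37 (F = -3*(-38 + (-5 + 16)/(-25 - 12)) = -3*(-38 + 11/(-37)) = -3*(-38 + 11*(-1/37)) = -3*(-38 - 11/37) = -3*(-1417/37) = 4251/37 ≈ 114.89)
-1/((-258 - 1*(-3271)) + F) = -1/((-258 - 1*(-3271)) + 4251/37) = -1/((-258 + 3271) + 4251/37) = -1/(3013 + 4251/37) = -1/115732/37 = -1*37/115732 = -37/115732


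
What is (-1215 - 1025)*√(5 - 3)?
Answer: -2240*√2 ≈ -3167.8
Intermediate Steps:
(-1215 - 1025)*√(5 - 3) = -2240*√2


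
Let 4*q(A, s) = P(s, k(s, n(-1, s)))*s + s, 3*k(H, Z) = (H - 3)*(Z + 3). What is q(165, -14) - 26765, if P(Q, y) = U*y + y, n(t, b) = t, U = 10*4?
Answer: -150853/6 ≈ -25142.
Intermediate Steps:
U = 40
k(H, Z) = (-3 + H)*(3 + Z)/3 (k(H, Z) = ((H - 3)*(Z + 3))/3 = ((-3 + H)*(3 + Z))/3 = (-3 + H)*(3 + Z)/3)
P(Q, y) = 41*y (P(Q, y) = 40*y + y = 41*y)
q(A, s) = s/4 + s*(-82 + 82*s/3)/4 (q(A, s) = ((41*(-3 + s - 1*(-1) + (⅓)*s*(-1)))*s + s)/4 = ((41*(-3 + s + 1 - s/3))*s + s)/4 = ((41*(-2 + 2*s/3))*s + s)/4 = ((-82 + 82*s/3)*s + s)/4 = (s*(-82 + 82*s/3) + s)/4 = (s + s*(-82 + 82*s/3))/4 = s/4 + s*(-82 + 82*s/3)/4)
q(165, -14) - 26765 = (1/12)*(-14)*(-243 + 82*(-14)) - 26765 = (1/12)*(-14)*(-243 - 1148) - 26765 = (1/12)*(-14)*(-1391) - 26765 = 9737/6 - 26765 = -150853/6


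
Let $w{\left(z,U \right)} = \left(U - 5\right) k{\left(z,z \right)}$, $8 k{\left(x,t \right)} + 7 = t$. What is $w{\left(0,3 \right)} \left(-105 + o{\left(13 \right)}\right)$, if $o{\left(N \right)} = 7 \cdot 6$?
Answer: $- \frac{441}{4} \approx -110.25$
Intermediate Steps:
$k{\left(x,t \right)} = - \frac{7}{8} + \frac{t}{8}$
$o{\left(N \right)} = 42$
$w{\left(z,U \right)} = \left(-5 + U\right) \left(- \frac{7}{8} + \frac{z}{8}\right)$ ($w{\left(z,U \right)} = \left(U - 5\right) \left(- \frac{7}{8} + \frac{z}{8}\right) = \left(-5 + U\right) \left(- \frac{7}{8} + \frac{z}{8}\right)$)
$w{\left(0,3 \right)} \left(-105 + o{\left(13 \right)}\right) = \frac{\left(-7 + 0\right) \left(-5 + 3\right)}{8} \left(-105 + 42\right) = \frac{1}{8} \left(-7\right) \left(-2\right) \left(-63\right) = \frac{7}{4} \left(-63\right) = - \frac{441}{4}$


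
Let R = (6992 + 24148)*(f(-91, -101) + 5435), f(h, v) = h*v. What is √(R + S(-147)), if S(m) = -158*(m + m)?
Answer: 2*√113875023 ≈ 21342.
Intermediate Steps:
S(m) = -316*m
R = 455453640 (R = (6992 + 24148)*(-91*(-101) + 5435) = 31140*(9191 + 5435) = 31140*14626 = 455453640)
√(R + S(-147)) = √(455453640 - 316*(-147)) = √(455453640 + 46452) = √455500092 = 2*√113875023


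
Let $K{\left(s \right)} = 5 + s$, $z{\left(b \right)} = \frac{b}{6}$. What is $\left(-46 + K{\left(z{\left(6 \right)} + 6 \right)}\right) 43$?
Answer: $-1462$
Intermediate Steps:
$z{\left(b \right)} = \frac{b}{6}$ ($z{\left(b \right)} = b \frac{1}{6} = \frac{b}{6}$)
$\left(-46 + K{\left(z{\left(6 \right)} + 6 \right)}\right) 43 = \left(-46 + \left(5 + \left(\frac{1}{6} \cdot 6 + 6\right)\right)\right) 43 = \left(-46 + \left(5 + \left(1 + 6\right)\right)\right) 43 = \left(-46 + \left(5 + 7\right)\right) 43 = \left(-46 + 12\right) 43 = \left(-34\right) 43 = -1462$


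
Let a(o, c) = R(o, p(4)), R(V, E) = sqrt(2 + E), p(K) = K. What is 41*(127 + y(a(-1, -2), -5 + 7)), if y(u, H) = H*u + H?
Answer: 5289 + 82*sqrt(6) ≈ 5489.9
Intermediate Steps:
a(o, c) = sqrt(6) (a(o, c) = sqrt(2 + 4) = sqrt(6))
y(u, H) = H + H*u
41*(127 + y(a(-1, -2), -5 + 7)) = 41*(127 + (-5 + 7)*(1 + sqrt(6))) = 41*(127 + 2*(1 + sqrt(6))) = 41*(127 + (2 + 2*sqrt(6))) = 41*(129 + 2*sqrt(6)) = 5289 + 82*sqrt(6)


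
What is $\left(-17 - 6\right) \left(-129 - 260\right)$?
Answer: $8947$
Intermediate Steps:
$\left(-17 - 6\right) \left(-129 - 260\right) = \left(-17 - 6\right) \left(-389\right) = \left(-23\right) \left(-389\right) = 8947$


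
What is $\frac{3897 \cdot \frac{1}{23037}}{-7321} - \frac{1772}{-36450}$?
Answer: $\frac{49785437399}{1024572302775} \approx 0.048591$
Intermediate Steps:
$\frac{3897 \cdot \frac{1}{23037}}{-7321} - \frac{1772}{-36450} = 3897 \cdot \frac{1}{23037} \left(- \frac{1}{7321}\right) - - \frac{886}{18225} = \frac{1299}{7679} \left(- \frac{1}{7321}\right) + \frac{886}{18225} = - \frac{1299}{56217959} + \frac{886}{18225} = \frac{49785437399}{1024572302775}$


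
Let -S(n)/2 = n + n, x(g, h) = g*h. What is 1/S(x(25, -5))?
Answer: 1/500 ≈ 0.0020000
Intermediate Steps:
S(n) = -4*n (S(n) = -2*(n + n) = -4*n)
1/S(x(25, -5)) = 1/(-100*(-5)) = 1/(-4*(-125)) = 1/500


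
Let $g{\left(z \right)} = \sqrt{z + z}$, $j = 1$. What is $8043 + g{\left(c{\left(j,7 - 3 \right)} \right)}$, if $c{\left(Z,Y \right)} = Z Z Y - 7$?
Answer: $8043 + i \sqrt{6} \approx 8043.0 + 2.4495 i$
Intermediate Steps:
$c{\left(Z,Y \right)} = -7 + Y Z^{2}$ ($c{\left(Z,Y \right)} = Z^{2} Y - 7 = Y Z^{2} - 7 = -7 + Y Z^{2}$)
$g{\left(z \right)} = \sqrt{2} \sqrt{z}$ ($g{\left(z \right)} = \sqrt{2 z} = \sqrt{2} \sqrt{z}$)
$8043 + g{\left(c{\left(j,7 - 3 \right)} \right)} = 8043 + \sqrt{2} \sqrt{-7 + \left(7 - 3\right) 1^{2}} = 8043 + \sqrt{2} \sqrt{-7 + 4 \cdot 1} = 8043 + \sqrt{2} \sqrt{-7 + 4} = 8043 + \sqrt{2} \sqrt{-3} = 8043 + \sqrt{2} i \sqrt{3} = 8043 + i \sqrt{6}$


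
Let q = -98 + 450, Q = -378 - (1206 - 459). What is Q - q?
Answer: -1477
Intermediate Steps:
Q = -1125 (Q = -378 - 1*747 = -378 - 747 = -1125)
q = 352
Q - q = -1125 - 1*352 = -1125 - 352 = -1477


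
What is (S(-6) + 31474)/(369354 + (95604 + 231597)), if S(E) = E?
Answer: 31468/696555 ≈ 0.045177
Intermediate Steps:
(S(-6) + 31474)/(369354 + (95604 + 231597)) = (-6 + 31474)/(369354 + (95604 + 231597)) = 31468/(369354 + 327201) = 31468/696555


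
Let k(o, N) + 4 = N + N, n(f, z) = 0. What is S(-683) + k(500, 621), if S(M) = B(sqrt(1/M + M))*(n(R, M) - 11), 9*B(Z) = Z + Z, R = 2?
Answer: 1238 - 22*I*sqrt(318612670)/6147 ≈ 1238.0 - 63.884*I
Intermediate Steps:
k(o, N) = -4 + 2*N (k(o, N) = -4 + (N + N) = -4 + 2*N)
B(Z) = 2*Z/9 (B(Z) = (Z + Z)/9 = (2*Z)/9 = 2*Z/9)
S(M) = -22*sqrt(M + 1/M)/9 (S(M) = (2*sqrt(1/M + M)/9)*(0 - 11) = (2*sqrt(M + 1/M)/9)*(-11) = -22*sqrt(M + 1/M)/9)
S(-683) + k(500, 621) = -22*sqrt(-683 + 1/(-683))/9 + (-4 + 2*621) = -22*sqrt(-683 - 1/683)/9 + (-4 + 1242) = -22*I*sqrt(318612670)/6147 + 1238 = 1238 - 22*I*sqrt(318612670)/6147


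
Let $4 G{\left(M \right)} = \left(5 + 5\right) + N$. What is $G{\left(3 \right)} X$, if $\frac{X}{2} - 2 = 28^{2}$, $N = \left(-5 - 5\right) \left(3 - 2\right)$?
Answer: $0$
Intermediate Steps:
$N = -10$ ($N = \left(-10\right) 1 = -10$)
$G{\left(M \right)} = 0$ ($G{\left(M \right)} = \frac{\left(5 + 5\right) - 10}{4} = \frac{10 - 10}{4} = \frac{1}{4} \cdot 0 = 0$)
$X = 1572$ ($X = 4 + 2 \cdot 28^{2} = 4 + 2 \cdot 784 = 4 + 1568 = 1572$)
$G{\left(3 \right)} X = 0 \cdot 1572 = 0$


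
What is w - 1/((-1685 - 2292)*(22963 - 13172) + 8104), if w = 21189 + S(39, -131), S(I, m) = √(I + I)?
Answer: 824902665868/38930703 + √78 ≈ 21198.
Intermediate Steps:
S(I, m) = √2*√I (S(I, m) = √(2*I) = √2*√I)
w = 21189 + √78 (w = 21189 + √2*√39 = 21189 + √78 ≈ 21198.)
w - 1/((-1685 - 2292)*(22963 - 13172) + 8104) = (21189 + √78) - 1/((-1685 - 2292)*(22963 - 13172) + 8104) = (21189 + √78) - 1/(-3977*9791 + 8104) = (21189 + √78) - 1/(-38938807 + 8104) = (21189 + √78) - 1/(-38930703) = (21189 + √78) - 1*(-1/38930703) = (21189 + √78) + 1/38930703 = 824902665868/38930703 + √78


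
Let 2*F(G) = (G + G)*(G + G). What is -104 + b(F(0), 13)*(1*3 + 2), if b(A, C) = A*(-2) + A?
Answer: -104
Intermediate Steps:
F(G) = 2*G² (F(G) = ((G + G)*(G + G))/2 = ((2*G)*(2*G))/2 = (4*G²)/2 = 2*G²)
b(A, C) = -A (b(A, C) = -2*A + A = -A)
-104 + b(F(0), 13)*(1*3 + 2) = -104 + (-2*0²)*(1*3 + 2) = -104 + (-2*0)*(3 + 2) = -104 - 1*0*5 = -104 + 0*5 = -104 + 0 = -104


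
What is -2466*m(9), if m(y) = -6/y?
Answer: 1644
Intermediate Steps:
-2466*m(9) = -(-14796)/9 = -2466*(-2/3) = 1644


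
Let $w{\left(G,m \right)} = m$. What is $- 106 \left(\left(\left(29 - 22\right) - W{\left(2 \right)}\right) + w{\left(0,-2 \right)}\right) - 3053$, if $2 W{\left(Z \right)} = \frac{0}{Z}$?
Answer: $-3583$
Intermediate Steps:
$W{\left(Z \right)} = 0$ ($W{\left(Z \right)} = \frac{0 \frac{1}{Z}}{2} = \frac{1}{2} \cdot 0 = 0$)
$- 106 \left(\left(\left(29 - 22\right) - W{\left(2 \right)}\right) + w{\left(0,-2 \right)}\right) - 3053 = - 106 \left(\left(\left(29 - 22\right) - 0\right) - 2\right) - 3053 = - 106 \left(\left(7 + 0\right) - 2\right) - 3053 = - 106 \left(7 - 2\right) - 3053 = \left(-106\right) 5 - 3053 = -530 - 3053 = -3583$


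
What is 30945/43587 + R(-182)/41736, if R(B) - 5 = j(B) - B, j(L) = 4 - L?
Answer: 145308719/202127448 ≈ 0.71890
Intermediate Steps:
R(B) = 9 - 2*B (R(B) = 5 + ((4 - B) - B) = 5 + (4 - 2*B) = 9 - 2*B)
30945/43587 + R(-182)/41736 = 30945/43587 + (9 - 2*(-182))/41736 = 30945*(1/43587) + (9 + 364)*(1/41736) = 10315/14529 + 373*(1/41736) = 10315/14529 + 373/41736 = 145308719/202127448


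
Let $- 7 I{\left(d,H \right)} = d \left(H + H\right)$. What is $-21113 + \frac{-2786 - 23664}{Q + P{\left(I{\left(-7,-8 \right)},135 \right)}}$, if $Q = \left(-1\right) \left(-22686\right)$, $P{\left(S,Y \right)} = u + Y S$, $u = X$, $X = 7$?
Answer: $- \frac{433539679}{20533} \approx -21114.0$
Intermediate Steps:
$u = 7$
$I{\left(d,H \right)} = - \frac{2 H d}{7}$ ($I{\left(d,H \right)} = - \frac{d \left(H + H\right)}{7} = - \frac{d 2 H}{7} = - \frac{2 H d}{7}$)
$P{\left(S,Y \right)} = 7 + S Y$ ($P{\left(S,Y \right)} = 7 + Y S = 7 + S Y$)
$Q = 22686$
$-21113 + \frac{-2786 - 23664}{Q + P{\left(I{\left(-7,-8 \right)},135 \right)}} = -21113 + \frac{-2786 - 23664}{22686 + \left(7 + \left(- \frac{2}{7}\right) \left(-8\right) \left(-7\right) 135\right)} = -21113 - \frac{26450}{22686 + \left(7 - 2160\right)} = -21113 - \frac{26450}{22686 - 2153} = -21113 - \frac{26450}{20533} = - \frac{433539679}{20533}$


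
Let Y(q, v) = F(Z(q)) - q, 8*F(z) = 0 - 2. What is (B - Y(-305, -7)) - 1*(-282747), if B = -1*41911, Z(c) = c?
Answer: 962125/4 ≈ 2.4053e+5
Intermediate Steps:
B = -41911
F(z) = -¼ (F(z) = (0 - 2)/8 = (⅛)*(-2) = -¼)
Y(q, v) = -¼ - q
(B - Y(-305, -7)) - 1*(-282747) = (-41911 - (-¼ - 1*(-305))) - 1*(-282747) = (-41911 - (-¼ + 305)) + 282747 = (-41911 - 1*1219/4) + 282747 = (-41911 - 1219/4) + 282747 = -168863/4 + 282747 = 962125/4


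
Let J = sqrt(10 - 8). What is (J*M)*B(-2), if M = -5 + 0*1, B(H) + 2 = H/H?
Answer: 5*sqrt(2) ≈ 7.0711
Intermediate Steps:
B(H) = -1 (B(H) = -2 + H/H = -2 + 1 = -1)
M = -5 (M = -5 + 0 = -5)
J = sqrt(2) ≈ 1.4142
(J*M)*B(-2) = (sqrt(2)*(-5))*(-1) = -5*sqrt(2)*(-1) = 5*sqrt(2)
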